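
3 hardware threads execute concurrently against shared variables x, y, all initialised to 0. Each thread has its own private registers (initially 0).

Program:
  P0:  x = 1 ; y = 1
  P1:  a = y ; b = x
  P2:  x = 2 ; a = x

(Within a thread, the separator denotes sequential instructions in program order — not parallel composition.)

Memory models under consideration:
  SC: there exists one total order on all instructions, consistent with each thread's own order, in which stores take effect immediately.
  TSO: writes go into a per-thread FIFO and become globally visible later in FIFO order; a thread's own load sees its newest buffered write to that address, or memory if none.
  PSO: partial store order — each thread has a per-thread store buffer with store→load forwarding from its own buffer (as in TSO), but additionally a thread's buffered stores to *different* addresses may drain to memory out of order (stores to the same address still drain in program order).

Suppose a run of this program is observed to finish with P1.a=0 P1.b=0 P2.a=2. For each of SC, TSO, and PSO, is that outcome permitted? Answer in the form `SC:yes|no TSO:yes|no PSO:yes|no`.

SC:yes TSO:yes PSO:yes

outcome vector order: (P1.a,P1.b,P2.a)
SC (9): <0 0 1>; <0 0 2>; <0 1 1>; <0 1 2>; <0 2 1>; <0 2 2>; <1 1 1>; <1 1 2>; <1 2 2>
TSO (9): <0 0 1>; <0 0 2>; <0 1 1>; <0 1 2>; <0 2 1>; <0 2 2>; <1 1 1>; <1 1 2>; <1 2 2>
PSO (12): <0 0 1>; <0 0 2>; <0 1 1>; <0 1 2>; <0 2 1>; <0 2 2>; <1 0 1>; <1 0 2>; <1 1 1>; <1 1 2>; <1 2 1>; <1 2 2>
target <0 0 2> ∈ {SC,TSO,PSO}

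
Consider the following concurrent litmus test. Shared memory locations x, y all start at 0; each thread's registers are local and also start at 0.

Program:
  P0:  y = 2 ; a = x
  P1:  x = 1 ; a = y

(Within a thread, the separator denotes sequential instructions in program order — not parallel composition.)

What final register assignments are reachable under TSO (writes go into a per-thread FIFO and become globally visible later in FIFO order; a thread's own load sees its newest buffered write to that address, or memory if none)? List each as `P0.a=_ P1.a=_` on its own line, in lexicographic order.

outcome vector order: (P0.a,P1.a)
|TSO outcomes| = 4

P0.a=0 P1.a=0
P0.a=0 P1.a=2
P0.a=1 P1.a=0
P0.a=1 P1.a=2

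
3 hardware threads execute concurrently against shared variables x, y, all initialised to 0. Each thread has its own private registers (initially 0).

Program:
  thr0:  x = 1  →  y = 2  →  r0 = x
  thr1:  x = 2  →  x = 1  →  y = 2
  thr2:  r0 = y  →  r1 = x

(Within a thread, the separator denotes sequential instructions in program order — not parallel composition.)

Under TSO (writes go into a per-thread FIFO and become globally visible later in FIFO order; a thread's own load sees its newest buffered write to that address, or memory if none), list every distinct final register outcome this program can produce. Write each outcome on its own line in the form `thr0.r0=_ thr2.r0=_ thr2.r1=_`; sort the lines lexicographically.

thr0.r0=1 thr2.r0=0 thr2.r1=0
thr0.r0=1 thr2.r0=0 thr2.r1=1
thr0.r0=1 thr2.r0=0 thr2.r1=2
thr0.r0=1 thr2.r0=2 thr2.r1=1
thr0.r0=1 thr2.r0=2 thr2.r1=2
thr0.r0=2 thr2.r0=0 thr2.r1=0
thr0.r0=2 thr2.r0=0 thr2.r1=1
thr0.r0=2 thr2.r0=0 thr2.r1=2
thr0.r0=2 thr2.r0=2 thr2.r1=1
thr0.r0=2 thr2.r0=2 thr2.r1=2

outcome vector order: (thr0.r0,thr2.r0,thr2.r1)
|TSO outcomes| = 10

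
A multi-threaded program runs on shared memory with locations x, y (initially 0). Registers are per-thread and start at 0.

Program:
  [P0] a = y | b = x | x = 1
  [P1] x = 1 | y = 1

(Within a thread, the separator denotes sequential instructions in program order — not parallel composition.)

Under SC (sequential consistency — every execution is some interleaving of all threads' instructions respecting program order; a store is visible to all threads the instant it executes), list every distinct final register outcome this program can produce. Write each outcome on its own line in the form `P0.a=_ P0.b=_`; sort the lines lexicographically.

P0.a=0 P0.b=0
P0.a=0 P0.b=1
P0.a=1 P0.b=1

outcome vector order: (P0.a,P0.b)
|SC outcomes| = 3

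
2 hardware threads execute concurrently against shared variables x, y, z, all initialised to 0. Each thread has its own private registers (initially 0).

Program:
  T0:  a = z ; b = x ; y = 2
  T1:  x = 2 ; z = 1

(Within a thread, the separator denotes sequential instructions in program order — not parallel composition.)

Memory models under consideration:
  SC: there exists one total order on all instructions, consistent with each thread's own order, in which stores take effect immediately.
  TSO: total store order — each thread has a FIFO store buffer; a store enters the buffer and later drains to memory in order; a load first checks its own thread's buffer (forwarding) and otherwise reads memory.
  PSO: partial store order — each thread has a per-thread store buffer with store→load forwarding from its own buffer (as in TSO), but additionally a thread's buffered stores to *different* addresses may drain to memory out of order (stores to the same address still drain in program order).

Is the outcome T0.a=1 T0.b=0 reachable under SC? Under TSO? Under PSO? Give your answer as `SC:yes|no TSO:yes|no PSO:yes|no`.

SC:no TSO:no PSO:yes

outcome vector order: (T0.a,T0.b)
SC (3): <0 0>; <0 2>; <1 2>
TSO (3): <0 0>; <0 2>; <1 2>
PSO (4): <0 0>; <0 2>; <1 0>; <1 2>
target <1 0> ∈ {PSO}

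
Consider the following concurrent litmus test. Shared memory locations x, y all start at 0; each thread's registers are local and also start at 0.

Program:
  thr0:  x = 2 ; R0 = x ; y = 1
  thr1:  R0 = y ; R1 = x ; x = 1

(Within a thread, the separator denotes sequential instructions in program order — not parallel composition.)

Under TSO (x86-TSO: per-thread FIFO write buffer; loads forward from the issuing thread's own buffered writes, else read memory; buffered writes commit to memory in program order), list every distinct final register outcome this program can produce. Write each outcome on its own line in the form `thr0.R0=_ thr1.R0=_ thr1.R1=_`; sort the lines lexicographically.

outcome vector order: (thr0.R0,thr1.R0,thr1.R1)
|TSO outcomes| = 5

thr0.R0=1 thr1.R0=0 thr1.R1=0
thr0.R0=1 thr1.R0=0 thr1.R1=2
thr0.R0=2 thr1.R0=0 thr1.R1=0
thr0.R0=2 thr1.R0=0 thr1.R1=2
thr0.R0=2 thr1.R0=1 thr1.R1=2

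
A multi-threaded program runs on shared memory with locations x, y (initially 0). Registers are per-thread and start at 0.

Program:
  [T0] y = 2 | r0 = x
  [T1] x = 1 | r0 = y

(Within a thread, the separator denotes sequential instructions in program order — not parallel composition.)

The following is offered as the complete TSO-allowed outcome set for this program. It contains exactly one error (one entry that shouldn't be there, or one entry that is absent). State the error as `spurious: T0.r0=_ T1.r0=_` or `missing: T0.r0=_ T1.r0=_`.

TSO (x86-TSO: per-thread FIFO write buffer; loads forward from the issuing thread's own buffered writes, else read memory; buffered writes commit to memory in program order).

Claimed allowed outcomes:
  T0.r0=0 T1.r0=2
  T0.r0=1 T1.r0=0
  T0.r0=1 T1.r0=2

missing: T0.r0=0 T1.r0=0

outcome vector order: (T0.r0,T1.r0)
[TSO] allowed = {0/0; 0/2; 1/0; 1/2}
TSO∖claimed = {0/0}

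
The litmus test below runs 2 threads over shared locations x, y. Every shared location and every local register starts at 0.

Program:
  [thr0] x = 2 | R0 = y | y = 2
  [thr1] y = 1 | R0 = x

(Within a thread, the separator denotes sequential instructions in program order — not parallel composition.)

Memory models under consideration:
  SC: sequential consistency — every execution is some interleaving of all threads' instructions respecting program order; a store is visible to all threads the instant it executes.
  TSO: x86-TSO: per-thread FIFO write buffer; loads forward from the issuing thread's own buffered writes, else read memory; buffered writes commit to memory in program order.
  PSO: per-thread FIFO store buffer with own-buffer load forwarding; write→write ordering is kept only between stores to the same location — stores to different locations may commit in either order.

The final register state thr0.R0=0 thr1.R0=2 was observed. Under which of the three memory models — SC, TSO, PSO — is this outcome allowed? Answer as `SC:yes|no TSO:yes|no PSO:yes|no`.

SC:yes TSO:yes PSO:yes

outcome vector order: (thr0.R0,thr1.R0)
SC: 3 outcomes — {(0,2) (1,0) (1,2)}
TSO: 4 outcomes — {(0,0) (0,2) (1,0) (1,2)}
PSO: 4 outcomes — {(0,0) (0,2) (1,0) (1,2)}
target (0,2) ∈ {SC,TSO,PSO}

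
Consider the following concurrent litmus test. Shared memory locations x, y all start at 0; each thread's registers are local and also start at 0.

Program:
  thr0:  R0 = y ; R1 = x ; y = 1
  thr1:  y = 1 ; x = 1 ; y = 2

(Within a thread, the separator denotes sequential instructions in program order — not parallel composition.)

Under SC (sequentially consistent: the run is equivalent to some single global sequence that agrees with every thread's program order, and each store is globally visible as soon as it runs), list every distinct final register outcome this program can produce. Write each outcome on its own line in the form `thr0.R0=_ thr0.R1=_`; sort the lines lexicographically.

thr0.R0=0 thr0.R1=0
thr0.R0=0 thr0.R1=1
thr0.R0=1 thr0.R1=0
thr0.R0=1 thr0.R1=1
thr0.R0=2 thr0.R1=1

outcome vector order: (thr0.R0,thr0.R1)
|SC outcomes| = 5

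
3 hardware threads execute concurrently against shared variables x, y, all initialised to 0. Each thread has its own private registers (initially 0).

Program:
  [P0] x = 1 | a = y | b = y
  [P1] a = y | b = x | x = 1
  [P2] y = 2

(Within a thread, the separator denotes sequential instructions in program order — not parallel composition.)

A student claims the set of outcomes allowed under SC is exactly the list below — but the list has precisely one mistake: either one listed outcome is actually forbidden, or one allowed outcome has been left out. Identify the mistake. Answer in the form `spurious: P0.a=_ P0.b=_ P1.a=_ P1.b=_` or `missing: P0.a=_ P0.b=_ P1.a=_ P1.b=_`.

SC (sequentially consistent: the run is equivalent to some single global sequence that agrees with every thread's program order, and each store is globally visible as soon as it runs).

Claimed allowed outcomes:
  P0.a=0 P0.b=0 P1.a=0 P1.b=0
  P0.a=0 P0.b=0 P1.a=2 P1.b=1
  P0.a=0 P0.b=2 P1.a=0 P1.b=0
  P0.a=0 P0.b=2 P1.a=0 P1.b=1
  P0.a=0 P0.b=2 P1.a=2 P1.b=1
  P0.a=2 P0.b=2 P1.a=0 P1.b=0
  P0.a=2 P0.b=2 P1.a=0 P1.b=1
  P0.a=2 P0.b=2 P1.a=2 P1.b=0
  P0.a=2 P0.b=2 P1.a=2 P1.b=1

missing: P0.a=0 P0.b=0 P1.a=0 P1.b=1

outcome vector order: (P0.a,P0.b,P1.a,P1.b)
under SC → (0,0,0,0); (0,0,0,1); (0,0,2,1); (0,2,0,0); (0,2,0,1); (0,2,2,1); (2,2,0,0); (2,2,0,1); (2,2,2,0); (2,2,2,1)
SC∖claimed = {(0,0,0,1)}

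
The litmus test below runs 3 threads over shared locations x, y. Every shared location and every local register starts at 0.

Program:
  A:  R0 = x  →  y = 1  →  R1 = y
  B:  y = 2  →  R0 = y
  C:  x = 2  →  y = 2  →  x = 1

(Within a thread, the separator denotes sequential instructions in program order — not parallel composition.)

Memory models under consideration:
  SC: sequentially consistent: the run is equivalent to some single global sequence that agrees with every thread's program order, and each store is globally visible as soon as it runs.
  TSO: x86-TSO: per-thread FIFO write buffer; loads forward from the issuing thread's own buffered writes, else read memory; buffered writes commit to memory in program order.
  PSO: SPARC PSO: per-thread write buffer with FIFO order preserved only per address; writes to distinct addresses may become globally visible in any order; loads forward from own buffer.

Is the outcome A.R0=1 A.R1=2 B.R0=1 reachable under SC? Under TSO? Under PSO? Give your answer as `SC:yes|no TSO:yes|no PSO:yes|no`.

outcome vector order: (A.R0,A.R1,B.R0)
under SC → 011 012 021 022 111 112 122 211 212 221 222
under TSO → 011 012 021 022 111 112 122 211 212 221 222
under PSO → 011 012 021 022 111 112 121 122 211 212 221 222
target 121 ∈ {PSO}

SC:no TSO:no PSO:yes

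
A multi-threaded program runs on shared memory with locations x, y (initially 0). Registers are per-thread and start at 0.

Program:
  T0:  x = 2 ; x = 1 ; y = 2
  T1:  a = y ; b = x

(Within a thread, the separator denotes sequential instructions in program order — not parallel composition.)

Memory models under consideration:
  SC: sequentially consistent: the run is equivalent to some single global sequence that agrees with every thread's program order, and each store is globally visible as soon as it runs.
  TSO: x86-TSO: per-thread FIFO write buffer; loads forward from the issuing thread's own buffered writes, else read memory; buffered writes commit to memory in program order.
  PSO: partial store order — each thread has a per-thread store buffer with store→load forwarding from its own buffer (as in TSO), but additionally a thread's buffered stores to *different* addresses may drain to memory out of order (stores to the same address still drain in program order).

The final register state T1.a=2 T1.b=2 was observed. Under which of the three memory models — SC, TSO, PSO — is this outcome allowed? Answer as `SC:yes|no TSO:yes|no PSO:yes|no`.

outcome vector order: (T1.a,T1.b)
[SC] allowed = {00 01 02 21}
[TSO] allowed = {00 01 02 21}
[PSO] allowed = {00 01 02 20 21 22}
target 22 ∈ {PSO}

SC:no TSO:no PSO:yes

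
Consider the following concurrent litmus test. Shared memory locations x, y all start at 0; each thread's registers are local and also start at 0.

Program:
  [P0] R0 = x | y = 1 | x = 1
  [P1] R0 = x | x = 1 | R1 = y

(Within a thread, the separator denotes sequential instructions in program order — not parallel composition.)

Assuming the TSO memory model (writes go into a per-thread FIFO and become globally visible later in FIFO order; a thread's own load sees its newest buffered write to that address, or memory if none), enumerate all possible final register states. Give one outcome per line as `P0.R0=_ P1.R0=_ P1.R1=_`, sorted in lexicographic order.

P0.R0=0 P1.R0=0 P1.R1=0
P0.R0=0 P1.R0=0 P1.R1=1
P0.R0=0 P1.R0=1 P1.R1=1
P0.R0=1 P1.R0=0 P1.R1=0
P0.R0=1 P1.R0=0 P1.R1=1

outcome vector order: (P0.R0,P1.R0,P1.R1)
|TSO outcomes| = 5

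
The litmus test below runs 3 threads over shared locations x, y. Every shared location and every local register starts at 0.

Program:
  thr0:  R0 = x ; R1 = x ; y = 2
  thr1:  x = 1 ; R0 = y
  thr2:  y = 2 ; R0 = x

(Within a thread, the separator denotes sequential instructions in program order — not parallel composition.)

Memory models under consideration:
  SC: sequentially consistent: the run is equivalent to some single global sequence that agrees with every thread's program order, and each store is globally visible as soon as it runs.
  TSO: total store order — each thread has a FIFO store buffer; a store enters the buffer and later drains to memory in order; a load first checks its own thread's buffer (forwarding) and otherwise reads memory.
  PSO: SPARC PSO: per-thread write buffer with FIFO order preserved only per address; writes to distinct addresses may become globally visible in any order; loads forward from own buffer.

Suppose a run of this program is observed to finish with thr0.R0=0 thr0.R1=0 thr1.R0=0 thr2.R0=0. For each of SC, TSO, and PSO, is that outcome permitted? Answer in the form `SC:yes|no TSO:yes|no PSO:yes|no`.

outcome vector order: (thr0.R0,thr0.R1,thr1.R0,thr2.R0)
under SC → (0,0,0,1); (0,0,2,0); (0,0,2,1); (0,1,0,1); (0,1,2,0); (0,1,2,1); (1,1,0,1); (1,1,2,0); (1,1,2,1)
under TSO → (0,0,0,0); (0,0,0,1); (0,0,2,0); (0,0,2,1); (0,1,0,0); (0,1,0,1); (0,1,2,0); (0,1,2,1); (1,1,0,0); (1,1,0,1); (1,1,2,0); (1,1,2,1)
under PSO → (0,0,0,0); (0,0,0,1); (0,0,2,0); (0,0,2,1); (0,1,0,0); (0,1,0,1); (0,1,2,0); (0,1,2,1); (1,1,0,0); (1,1,0,1); (1,1,2,0); (1,1,2,1)
target (0,0,0,0) ∈ {TSO,PSO}

SC:no TSO:yes PSO:yes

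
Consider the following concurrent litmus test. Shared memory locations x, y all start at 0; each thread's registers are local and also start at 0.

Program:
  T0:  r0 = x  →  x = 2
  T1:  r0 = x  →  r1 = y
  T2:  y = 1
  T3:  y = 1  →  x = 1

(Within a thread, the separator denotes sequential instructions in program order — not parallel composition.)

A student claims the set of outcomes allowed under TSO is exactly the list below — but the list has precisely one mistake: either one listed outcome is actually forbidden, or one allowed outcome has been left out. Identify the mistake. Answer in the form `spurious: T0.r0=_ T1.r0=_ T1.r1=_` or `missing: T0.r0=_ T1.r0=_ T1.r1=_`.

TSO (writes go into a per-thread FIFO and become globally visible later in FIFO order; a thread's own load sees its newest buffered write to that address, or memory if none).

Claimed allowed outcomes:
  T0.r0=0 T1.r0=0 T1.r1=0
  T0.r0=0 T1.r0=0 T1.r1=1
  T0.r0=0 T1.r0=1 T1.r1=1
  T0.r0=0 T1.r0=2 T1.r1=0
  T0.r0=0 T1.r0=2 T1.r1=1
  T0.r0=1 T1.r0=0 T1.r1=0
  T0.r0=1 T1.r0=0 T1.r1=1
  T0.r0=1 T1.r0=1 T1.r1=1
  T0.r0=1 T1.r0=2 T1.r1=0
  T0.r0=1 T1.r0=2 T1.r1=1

spurious: T0.r0=1 T1.r0=2 T1.r1=0

outcome vector order: (T0.r0,T1.r0,T1.r1)
under TSO → 0/0/0, 0/0/1, 0/1/1, 0/2/0, 0/2/1, 1/0/0, 1/0/1, 1/1/1, 1/2/1
claimed∖TSO = {1/2/0}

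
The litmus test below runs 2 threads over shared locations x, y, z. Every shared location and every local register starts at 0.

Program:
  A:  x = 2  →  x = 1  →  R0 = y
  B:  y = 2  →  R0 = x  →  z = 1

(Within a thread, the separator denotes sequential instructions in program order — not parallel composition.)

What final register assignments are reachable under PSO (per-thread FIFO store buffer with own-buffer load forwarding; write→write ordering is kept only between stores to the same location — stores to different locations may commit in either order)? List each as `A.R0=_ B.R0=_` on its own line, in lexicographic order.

outcome vector order: (A.R0,B.R0)
|PSO outcomes| = 6

A.R0=0 B.R0=0
A.R0=0 B.R0=1
A.R0=0 B.R0=2
A.R0=2 B.R0=0
A.R0=2 B.R0=1
A.R0=2 B.R0=2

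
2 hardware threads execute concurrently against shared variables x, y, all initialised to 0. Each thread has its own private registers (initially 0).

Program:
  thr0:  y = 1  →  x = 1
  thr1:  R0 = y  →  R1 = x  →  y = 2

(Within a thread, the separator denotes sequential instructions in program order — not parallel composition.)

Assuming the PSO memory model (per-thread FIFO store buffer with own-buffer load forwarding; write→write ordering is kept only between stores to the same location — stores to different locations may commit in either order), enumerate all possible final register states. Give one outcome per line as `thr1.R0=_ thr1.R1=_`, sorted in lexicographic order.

outcome vector order: (thr1.R0,thr1.R1)
|PSO outcomes| = 4

thr1.R0=0 thr1.R1=0
thr1.R0=0 thr1.R1=1
thr1.R0=1 thr1.R1=0
thr1.R0=1 thr1.R1=1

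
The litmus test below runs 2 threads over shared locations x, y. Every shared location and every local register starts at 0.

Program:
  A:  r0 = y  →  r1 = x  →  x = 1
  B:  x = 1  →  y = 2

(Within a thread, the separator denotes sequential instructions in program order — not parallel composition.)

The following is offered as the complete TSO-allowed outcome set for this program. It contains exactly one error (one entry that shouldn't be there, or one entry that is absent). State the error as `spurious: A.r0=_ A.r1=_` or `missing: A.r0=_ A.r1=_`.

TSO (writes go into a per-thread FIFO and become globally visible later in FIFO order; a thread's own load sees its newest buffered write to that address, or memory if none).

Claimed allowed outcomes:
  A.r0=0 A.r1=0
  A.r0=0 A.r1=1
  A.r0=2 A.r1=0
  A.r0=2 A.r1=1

spurious: A.r0=2 A.r1=0

outcome vector order: (A.r0,A.r1)
TSO (3): 00 01 21
claimed∖TSO = {20}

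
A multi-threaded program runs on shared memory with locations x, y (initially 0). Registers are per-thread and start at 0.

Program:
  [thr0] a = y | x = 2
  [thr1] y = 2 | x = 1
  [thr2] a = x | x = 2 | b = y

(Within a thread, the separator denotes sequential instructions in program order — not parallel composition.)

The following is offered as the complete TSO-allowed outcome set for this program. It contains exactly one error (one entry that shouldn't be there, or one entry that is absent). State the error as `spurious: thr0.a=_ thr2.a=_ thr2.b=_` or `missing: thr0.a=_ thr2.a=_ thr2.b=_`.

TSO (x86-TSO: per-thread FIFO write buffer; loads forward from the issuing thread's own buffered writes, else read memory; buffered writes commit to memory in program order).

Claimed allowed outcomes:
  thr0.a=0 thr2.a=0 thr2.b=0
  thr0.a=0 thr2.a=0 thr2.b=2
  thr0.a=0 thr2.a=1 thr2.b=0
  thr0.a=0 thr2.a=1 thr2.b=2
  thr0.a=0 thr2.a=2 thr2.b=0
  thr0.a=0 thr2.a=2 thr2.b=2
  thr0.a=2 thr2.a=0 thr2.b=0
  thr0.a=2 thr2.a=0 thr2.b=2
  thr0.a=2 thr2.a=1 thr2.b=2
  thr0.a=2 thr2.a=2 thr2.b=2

outcome vector order: (thr0.a,thr2.a,thr2.b)
TSO: 9 outcomes — {0/0/0, 0/0/2, 0/1/2, 0/2/0, 0/2/2, 2/0/0, 2/0/2, 2/1/2, 2/2/2}
claimed∖TSO = {0/1/0}

spurious: thr0.a=0 thr2.a=1 thr2.b=0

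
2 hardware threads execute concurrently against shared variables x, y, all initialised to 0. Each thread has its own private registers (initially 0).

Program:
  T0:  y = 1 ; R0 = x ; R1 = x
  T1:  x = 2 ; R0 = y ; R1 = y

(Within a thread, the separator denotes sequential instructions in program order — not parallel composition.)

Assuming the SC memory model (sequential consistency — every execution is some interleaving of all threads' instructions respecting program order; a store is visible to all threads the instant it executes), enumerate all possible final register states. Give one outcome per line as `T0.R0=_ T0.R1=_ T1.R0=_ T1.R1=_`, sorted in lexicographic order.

T0.R0=0 T0.R1=0 T1.R0=1 T1.R1=1
T0.R0=0 T0.R1=2 T1.R0=1 T1.R1=1
T0.R0=2 T0.R1=2 T1.R0=0 T1.R1=0
T0.R0=2 T0.R1=2 T1.R0=0 T1.R1=1
T0.R0=2 T0.R1=2 T1.R0=1 T1.R1=1

outcome vector order: (T0.R0,T0.R1,T1.R0,T1.R1)
|SC outcomes| = 5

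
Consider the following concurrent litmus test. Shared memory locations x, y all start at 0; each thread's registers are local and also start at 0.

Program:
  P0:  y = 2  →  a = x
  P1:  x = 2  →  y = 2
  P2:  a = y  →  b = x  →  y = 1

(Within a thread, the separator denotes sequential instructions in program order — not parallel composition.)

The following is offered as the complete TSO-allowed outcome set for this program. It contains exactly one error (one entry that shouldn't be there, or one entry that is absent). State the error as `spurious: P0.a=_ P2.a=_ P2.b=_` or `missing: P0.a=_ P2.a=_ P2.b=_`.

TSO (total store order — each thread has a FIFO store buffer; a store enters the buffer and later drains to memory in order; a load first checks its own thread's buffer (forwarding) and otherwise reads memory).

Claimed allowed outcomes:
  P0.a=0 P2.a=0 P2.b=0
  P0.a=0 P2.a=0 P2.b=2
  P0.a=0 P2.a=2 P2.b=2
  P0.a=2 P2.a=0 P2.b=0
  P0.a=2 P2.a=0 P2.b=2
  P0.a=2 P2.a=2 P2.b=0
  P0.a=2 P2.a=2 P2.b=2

outcome vector order: (P0.a,P2.a,P2.b)
[TSO] allowed = {<0 0 0>, <0 0 2>, <0 2 0>, <0 2 2>, <2 0 0>, <2 0 2>, <2 2 0>, <2 2 2>}
TSO∖claimed = {<0 2 0>}

missing: P0.a=0 P2.a=2 P2.b=0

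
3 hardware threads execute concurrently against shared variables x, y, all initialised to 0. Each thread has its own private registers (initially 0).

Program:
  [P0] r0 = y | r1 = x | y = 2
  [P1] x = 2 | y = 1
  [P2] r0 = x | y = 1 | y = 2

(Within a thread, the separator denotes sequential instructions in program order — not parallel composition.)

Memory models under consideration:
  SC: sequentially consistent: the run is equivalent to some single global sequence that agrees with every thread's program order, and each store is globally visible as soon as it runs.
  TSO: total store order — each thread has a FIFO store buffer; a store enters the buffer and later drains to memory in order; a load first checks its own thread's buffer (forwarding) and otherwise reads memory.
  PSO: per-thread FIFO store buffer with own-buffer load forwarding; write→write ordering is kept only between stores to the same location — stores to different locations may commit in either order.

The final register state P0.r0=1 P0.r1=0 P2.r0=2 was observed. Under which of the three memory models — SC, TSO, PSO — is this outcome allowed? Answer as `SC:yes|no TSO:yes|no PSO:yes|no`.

outcome vector order: (P0.r0,P0.r1,P2.r0)
under SC → 0/0/0, 0/0/2, 0/2/0, 0/2/2, 1/0/0, 1/2/0, 1/2/2, 2/0/0, 2/2/0, 2/2/2
under TSO → 0/0/0, 0/0/2, 0/2/0, 0/2/2, 1/0/0, 1/2/0, 1/2/2, 2/0/0, 2/2/0, 2/2/2
under PSO → 0/0/0, 0/0/2, 0/2/0, 0/2/2, 1/0/0, 1/0/2, 1/2/0, 1/2/2, 2/0/0, 2/2/0, 2/2/2
target 1/0/2 ∈ {PSO}

SC:no TSO:no PSO:yes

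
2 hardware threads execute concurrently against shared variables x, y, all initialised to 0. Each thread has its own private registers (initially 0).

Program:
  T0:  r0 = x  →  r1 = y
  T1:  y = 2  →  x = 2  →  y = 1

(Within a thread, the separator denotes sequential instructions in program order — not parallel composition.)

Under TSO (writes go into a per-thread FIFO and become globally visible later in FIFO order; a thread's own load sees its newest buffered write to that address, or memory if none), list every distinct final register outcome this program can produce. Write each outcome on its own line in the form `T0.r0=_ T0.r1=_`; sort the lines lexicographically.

outcome vector order: (T0.r0,T0.r1)
|TSO outcomes| = 5

T0.r0=0 T0.r1=0
T0.r0=0 T0.r1=1
T0.r0=0 T0.r1=2
T0.r0=2 T0.r1=1
T0.r0=2 T0.r1=2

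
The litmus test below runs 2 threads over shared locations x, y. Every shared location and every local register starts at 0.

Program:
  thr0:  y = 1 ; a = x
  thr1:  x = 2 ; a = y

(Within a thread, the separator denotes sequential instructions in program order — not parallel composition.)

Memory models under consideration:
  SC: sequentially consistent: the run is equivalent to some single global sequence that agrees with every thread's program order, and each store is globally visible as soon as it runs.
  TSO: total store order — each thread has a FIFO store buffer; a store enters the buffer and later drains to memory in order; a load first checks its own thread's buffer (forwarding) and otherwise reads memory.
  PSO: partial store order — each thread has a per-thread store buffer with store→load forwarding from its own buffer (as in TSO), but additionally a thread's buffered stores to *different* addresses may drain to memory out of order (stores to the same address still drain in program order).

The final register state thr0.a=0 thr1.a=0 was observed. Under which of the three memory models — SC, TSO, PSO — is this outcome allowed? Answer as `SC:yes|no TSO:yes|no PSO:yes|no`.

outcome vector order: (thr0.a,thr1.a)
[SC] allowed = {<0 1>, <2 0>, <2 1>}
[TSO] allowed = {<0 0>, <0 1>, <2 0>, <2 1>}
[PSO] allowed = {<0 0>, <0 1>, <2 0>, <2 1>}
target <0 0> ∈ {TSO,PSO}

SC:no TSO:yes PSO:yes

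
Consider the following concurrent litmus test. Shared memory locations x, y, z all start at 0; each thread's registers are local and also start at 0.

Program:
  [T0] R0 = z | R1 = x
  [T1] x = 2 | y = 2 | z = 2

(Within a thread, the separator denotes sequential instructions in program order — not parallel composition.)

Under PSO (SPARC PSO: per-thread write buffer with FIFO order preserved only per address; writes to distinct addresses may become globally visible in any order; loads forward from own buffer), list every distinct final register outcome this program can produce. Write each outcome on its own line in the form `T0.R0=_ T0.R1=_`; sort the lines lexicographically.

T0.R0=0 T0.R1=0
T0.R0=0 T0.R1=2
T0.R0=2 T0.R1=0
T0.R0=2 T0.R1=2

outcome vector order: (T0.R0,T0.R1)
|PSO outcomes| = 4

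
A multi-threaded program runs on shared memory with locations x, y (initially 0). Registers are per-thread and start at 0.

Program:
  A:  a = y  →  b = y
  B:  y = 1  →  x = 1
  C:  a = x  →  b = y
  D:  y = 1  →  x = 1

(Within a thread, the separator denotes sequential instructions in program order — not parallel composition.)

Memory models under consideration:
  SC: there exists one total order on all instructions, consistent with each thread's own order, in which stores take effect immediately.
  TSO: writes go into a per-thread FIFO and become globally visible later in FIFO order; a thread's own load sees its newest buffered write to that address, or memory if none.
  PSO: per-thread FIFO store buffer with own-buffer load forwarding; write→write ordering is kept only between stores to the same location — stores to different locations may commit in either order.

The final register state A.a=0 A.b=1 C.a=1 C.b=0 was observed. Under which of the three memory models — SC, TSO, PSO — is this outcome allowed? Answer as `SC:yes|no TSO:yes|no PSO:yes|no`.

outcome vector order: (A.a,A.b,C.a,C.b)
under SC → 0/0/0/0 0/0/0/1 0/0/1/1 0/1/0/0 0/1/0/1 0/1/1/1 1/1/0/0 1/1/0/1 1/1/1/1
under TSO → 0/0/0/0 0/0/0/1 0/0/1/1 0/1/0/0 0/1/0/1 0/1/1/1 1/1/0/0 1/1/0/1 1/1/1/1
under PSO → 0/0/0/0 0/0/0/1 0/0/1/0 0/0/1/1 0/1/0/0 0/1/0/1 0/1/1/0 0/1/1/1 1/1/0/0 1/1/0/1 1/1/1/0 1/1/1/1
target 0/1/1/0 ∈ {PSO}

SC:no TSO:no PSO:yes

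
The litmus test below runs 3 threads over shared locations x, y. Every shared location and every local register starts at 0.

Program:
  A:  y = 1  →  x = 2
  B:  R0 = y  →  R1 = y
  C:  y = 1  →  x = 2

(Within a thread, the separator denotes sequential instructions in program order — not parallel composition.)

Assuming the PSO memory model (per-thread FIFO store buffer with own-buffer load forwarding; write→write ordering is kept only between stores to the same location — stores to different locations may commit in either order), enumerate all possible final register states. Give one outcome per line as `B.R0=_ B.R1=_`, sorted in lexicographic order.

outcome vector order: (B.R0,B.R1)
|PSO outcomes| = 3

B.R0=0 B.R1=0
B.R0=0 B.R1=1
B.R0=1 B.R1=1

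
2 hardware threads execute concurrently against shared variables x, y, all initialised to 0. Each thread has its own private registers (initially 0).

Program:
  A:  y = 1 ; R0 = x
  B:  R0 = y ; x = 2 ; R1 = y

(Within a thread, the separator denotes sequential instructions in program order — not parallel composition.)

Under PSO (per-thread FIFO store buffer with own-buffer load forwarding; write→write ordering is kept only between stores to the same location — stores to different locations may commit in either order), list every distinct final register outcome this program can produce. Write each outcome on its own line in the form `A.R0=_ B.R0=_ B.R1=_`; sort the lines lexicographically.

A.R0=0 B.R0=0 B.R1=0
A.R0=0 B.R0=0 B.R1=1
A.R0=0 B.R0=1 B.R1=1
A.R0=2 B.R0=0 B.R1=0
A.R0=2 B.R0=0 B.R1=1
A.R0=2 B.R0=1 B.R1=1

outcome vector order: (A.R0,B.R0,B.R1)
|PSO outcomes| = 6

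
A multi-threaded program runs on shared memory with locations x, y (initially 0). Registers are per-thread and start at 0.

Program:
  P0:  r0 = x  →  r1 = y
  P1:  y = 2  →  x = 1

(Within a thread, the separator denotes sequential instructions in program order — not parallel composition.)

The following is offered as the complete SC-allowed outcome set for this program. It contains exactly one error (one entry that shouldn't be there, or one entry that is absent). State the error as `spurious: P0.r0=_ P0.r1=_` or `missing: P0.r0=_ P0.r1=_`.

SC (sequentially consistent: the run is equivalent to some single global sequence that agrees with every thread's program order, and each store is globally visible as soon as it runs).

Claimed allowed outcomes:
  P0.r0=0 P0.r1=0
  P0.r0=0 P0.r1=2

outcome vector order: (P0.r0,P0.r1)
SC: 3 outcomes — {(0,0) (0,2) (1,2)}
SC∖claimed = {(1,2)}

missing: P0.r0=1 P0.r1=2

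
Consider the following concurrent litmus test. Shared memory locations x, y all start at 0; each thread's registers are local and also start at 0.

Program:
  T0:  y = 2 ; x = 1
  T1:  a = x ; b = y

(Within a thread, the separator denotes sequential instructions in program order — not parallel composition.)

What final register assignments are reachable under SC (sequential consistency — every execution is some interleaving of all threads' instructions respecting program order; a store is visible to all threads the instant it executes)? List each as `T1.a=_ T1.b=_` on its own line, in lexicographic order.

T1.a=0 T1.b=0
T1.a=0 T1.b=2
T1.a=1 T1.b=2

outcome vector order: (T1.a,T1.b)
|SC outcomes| = 3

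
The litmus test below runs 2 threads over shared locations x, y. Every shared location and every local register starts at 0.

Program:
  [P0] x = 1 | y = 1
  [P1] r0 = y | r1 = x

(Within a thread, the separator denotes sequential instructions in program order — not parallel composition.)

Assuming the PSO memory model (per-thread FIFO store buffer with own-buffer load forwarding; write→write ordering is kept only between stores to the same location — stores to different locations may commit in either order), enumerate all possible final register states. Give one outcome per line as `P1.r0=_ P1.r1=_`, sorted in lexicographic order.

outcome vector order: (P1.r0,P1.r1)
|PSO outcomes| = 4

P1.r0=0 P1.r1=0
P1.r0=0 P1.r1=1
P1.r0=1 P1.r1=0
P1.r0=1 P1.r1=1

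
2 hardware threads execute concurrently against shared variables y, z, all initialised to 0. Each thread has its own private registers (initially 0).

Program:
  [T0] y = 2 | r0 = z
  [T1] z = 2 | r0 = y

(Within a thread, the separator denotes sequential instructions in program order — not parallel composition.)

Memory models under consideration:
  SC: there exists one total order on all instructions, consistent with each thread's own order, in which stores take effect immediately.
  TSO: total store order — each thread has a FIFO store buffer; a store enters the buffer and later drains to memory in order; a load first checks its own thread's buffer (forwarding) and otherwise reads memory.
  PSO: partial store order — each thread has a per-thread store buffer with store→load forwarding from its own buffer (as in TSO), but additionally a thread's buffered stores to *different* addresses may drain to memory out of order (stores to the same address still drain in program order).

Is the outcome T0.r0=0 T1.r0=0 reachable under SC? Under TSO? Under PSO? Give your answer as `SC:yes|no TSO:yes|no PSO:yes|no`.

SC:no TSO:yes PSO:yes

outcome vector order: (T0.r0,T1.r0)
[SC] allowed = {<0 2>, <2 0>, <2 2>}
[TSO] allowed = {<0 0>, <0 2>, <2 0>, <2 2>}
[PSO] allowed = {<0 0>, <0 2>, <2 0>, <2 2>}
target <0 0> ∈ {TSO,PSO}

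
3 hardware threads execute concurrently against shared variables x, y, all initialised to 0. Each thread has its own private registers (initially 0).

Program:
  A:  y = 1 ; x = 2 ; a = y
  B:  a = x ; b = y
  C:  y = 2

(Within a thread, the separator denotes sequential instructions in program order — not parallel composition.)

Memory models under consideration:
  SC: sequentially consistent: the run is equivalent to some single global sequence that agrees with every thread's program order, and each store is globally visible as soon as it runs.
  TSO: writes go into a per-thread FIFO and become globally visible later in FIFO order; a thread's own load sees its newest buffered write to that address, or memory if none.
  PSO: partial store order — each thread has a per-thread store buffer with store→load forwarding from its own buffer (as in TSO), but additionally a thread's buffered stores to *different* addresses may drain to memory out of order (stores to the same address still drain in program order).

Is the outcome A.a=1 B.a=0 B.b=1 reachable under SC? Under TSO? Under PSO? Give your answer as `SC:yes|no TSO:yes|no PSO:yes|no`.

SC:yes TSO:yes PSO:yes

outcome vector order: (A.a,B.a,B.b)
[SC] allowed = {100 101 102 121 122 200 201 202 221 222}
[TSO] allowed = {100 101 102 121 122 200 201 202 221 222}
[PSO] allowed = {100 101 102 120 121 122 200 201 202 220 221 222}
target 101 ∈ {SC,TSO,PSO}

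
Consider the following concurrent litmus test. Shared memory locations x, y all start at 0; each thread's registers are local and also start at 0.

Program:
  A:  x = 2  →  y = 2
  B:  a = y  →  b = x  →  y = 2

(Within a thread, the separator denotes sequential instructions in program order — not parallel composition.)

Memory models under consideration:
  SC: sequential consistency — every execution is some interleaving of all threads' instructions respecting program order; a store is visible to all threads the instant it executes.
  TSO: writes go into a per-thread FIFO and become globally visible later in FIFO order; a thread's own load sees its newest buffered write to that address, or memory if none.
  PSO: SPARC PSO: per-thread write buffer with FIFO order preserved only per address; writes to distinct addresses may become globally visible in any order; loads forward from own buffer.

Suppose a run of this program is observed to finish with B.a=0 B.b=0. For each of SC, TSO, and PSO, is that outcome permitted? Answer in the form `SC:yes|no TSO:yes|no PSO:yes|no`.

outcome vector order: (B.a,B.b)
SC (3): 00, 02, 22
TSO (3): 00, 02, 22
PSO (4): 00, 02, 20, 22
target 00 ∈ {SC,TSO,PSO}

SC:yes TSO:yes PSO:yes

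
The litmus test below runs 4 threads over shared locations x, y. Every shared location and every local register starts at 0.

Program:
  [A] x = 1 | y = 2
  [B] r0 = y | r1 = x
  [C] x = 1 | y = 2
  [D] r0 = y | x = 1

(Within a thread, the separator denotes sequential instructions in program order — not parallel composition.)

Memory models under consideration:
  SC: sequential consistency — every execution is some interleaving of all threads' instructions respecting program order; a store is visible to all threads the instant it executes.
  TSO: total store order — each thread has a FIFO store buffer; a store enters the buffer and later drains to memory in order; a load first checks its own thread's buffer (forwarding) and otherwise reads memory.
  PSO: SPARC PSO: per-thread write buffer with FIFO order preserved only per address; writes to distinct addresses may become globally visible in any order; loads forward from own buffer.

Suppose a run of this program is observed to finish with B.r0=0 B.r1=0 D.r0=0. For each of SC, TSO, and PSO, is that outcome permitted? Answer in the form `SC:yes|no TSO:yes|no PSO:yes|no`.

SC:yes TSO:yes PSO:yes

outcome vector order: (B.r0,B.r1,D.r0)
SC (6): <0 0 0> <0 0 2> <0 1 0> <0 1 2> <2 1 0> <2 1 2>
TSO (6): <0 0 0> <0 0 2> <0 1 0> <0 1 2> <2 1 0> <2 1 2>
PSO (8): <0 0 0> <0 0 2> <0 1 0> <0 1 2> <2 0 0> <2 0 2> <2 1 0> <2 1 2>
target <0 0 0> ∈ {SC,TSO,PSO}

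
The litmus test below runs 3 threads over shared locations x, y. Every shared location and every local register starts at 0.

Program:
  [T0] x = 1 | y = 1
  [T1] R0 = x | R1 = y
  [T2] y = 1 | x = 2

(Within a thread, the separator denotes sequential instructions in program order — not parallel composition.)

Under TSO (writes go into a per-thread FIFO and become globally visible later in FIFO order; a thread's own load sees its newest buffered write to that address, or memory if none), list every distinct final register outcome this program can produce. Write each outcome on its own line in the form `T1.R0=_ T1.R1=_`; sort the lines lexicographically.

T1.R0=0 T1.R1=0
T1.R0=0 T1.R1=1
T1.R0=1 T1.R1=0
T1.R0=1 T1.R1=1
T1.R0=2 T1.R1=1

outcome vector order: (T1.R0,T1.R1)
|TSO outcomes| = 5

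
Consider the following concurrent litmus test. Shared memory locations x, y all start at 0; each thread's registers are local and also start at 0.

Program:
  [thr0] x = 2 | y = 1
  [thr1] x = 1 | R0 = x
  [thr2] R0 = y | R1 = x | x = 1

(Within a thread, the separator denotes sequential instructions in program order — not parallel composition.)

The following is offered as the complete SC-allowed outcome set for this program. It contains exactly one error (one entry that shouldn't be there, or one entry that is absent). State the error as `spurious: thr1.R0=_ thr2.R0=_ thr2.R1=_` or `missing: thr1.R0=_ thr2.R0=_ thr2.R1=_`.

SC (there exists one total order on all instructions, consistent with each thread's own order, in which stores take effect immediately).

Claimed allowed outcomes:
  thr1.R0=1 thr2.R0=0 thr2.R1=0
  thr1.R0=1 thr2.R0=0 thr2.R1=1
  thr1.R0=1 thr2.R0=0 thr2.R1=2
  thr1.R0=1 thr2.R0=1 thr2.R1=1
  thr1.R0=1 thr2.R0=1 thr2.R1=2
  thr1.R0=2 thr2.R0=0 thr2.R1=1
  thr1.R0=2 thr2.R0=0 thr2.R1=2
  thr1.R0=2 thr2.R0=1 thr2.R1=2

outcome vector order: (thr1.R0,thr2.R0,thr2.R1)
SC (9): 100 101 102 111 112 200 201 202 212
SC∖claimed = {200}

missing: thr1.R0=2 thr2.R0=0 thr2.R1=0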